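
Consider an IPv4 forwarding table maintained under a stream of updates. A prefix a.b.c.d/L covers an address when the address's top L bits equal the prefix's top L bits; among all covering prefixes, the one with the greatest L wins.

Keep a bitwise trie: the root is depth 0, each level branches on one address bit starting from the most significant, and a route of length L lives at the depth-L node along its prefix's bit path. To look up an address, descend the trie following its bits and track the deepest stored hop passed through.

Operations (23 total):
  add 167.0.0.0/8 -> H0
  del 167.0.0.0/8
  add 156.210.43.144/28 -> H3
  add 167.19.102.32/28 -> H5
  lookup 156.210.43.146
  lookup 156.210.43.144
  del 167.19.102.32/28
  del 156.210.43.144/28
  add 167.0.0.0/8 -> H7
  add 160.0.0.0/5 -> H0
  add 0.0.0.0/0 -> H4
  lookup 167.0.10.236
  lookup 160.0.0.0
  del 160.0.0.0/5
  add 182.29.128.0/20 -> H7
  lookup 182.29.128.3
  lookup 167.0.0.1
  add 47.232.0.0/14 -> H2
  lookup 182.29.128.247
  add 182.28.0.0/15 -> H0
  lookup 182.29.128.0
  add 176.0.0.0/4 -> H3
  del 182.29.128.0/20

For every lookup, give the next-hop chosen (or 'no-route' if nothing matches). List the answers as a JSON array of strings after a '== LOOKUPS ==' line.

Process each operation:
  + 167.0.0.0/8 (H0) depth=8
  - 167.0.0.0/8 clear@8
  + 156.210.43.144/28 (H3) depth=28
  + 167.19.102.32/28 (H5) depth=28
  lookup 156.210.43.146: bits 1001110011010010001010111001 walk d0:-→d1:-→d2:-→d3:-→d4:-→d5:-→d6:-→d7:-→d8:-→d9:-→d10:-→d11:-→d12:-→d13:-→d14:-→d15:-→d16:-→d17:-→d18:-→d19:-→d20:-→d21:-→d22:-→d23:-→d24:-→d25:-→d26:-→d27:-→d28:H3 -> H3
  lookup 156.210.43.144: bits 1001110011010010001010111001 walk d0:-→d1:-→d2:-→d3:-→d4:-→d5:-→d6:-→d7:-→d8:-→d9:-→d10:-→d11:-→d12:-→d13:-→d14:-→d15:-→d16:-→d17:-→d18:-→d19:-→d20:-→d21:-→d22:-→d23:-→d24:-→d25:-→d26:-→d27:-→d28:H3 -> H3
  - 167.19.102.32/28 clear@28
  - 156.210.43.144/28 clear@28
  + 167.0.0.0/8 (H7) depth=8
  + 160.0.0.0/5 (H0) depth=5
  + 0.0.0.0/0 (H4) depth=0
  lookup 167.0.10.236: bits 10100111000 walk d0:H4→d1:-→d2:-→d3:-→d4:-→d5:H0→d6:-→d7:-→d8:H7→d9:-→d10:-→d11:- -> H7
  lookup 160.0.0.0: bits 10100 walk d0:H4→d1:-→d2:-→d3:-→d4:-→d5:H0 -> H0
  - 160.0.0.0/5 clear@5
  + 182.29.128.0/20 (H7) depth=20
  lookup 182.29.128.3: bits 10110110000111011000 walk d0:H4→d1:-→d2:-→d3:-→d4:-→d5:-→d6:-→d7:-→d8:-→d9:-→d10:-→d11:-→d12:-→d13:-→d14:-→d15:-→d16:-→d17:-→d18:-→d19:-→d20:H7 -> H7
  lookup 167.0.0.1: bits 10100111000 walk d0:H4→d1:-→d2:-→d3:-→d4:-→d5:-→d6:-→d7:-→d8:H7→d9:-→d10:-→d11:- -> H7
  + 47.232.0.0/14 (H2) depth=14
  lookup 182.29.128.247: bits 10110110000111011000 walk d0:H4→d1:-→d2:-→d3:-→d4:-→d5:-→d6:-→d7:-→d8:-→d9:-→d10:-→d11:-→d12:-→d13:-→d14:-→d15:-→d16:-→d17:-→d18:-→d19:-→d20:H7 -> H7
  + 182.28.0.0/15 (H0) depth=15
  lookup 182.29.128.0: bits 10110110000111011000 walk d0:H4→d1:-→d2:-→d3:-→d4:-→d5:-→d6:-→d7:-→d8:-→d9:-→d10:-→d11:-→d12:-→d13:-→d14:-→d15:H0→d16:-→d17:-→d18:-→d19:-→d20:H7 -> H7
  + 176.0.0.0/4 (H3) depth=4
  - 182.29.128.0/20 clear@20

== LOOKUPS ==
["H3","H3","H7","H0","H7","H7","H7","H7"]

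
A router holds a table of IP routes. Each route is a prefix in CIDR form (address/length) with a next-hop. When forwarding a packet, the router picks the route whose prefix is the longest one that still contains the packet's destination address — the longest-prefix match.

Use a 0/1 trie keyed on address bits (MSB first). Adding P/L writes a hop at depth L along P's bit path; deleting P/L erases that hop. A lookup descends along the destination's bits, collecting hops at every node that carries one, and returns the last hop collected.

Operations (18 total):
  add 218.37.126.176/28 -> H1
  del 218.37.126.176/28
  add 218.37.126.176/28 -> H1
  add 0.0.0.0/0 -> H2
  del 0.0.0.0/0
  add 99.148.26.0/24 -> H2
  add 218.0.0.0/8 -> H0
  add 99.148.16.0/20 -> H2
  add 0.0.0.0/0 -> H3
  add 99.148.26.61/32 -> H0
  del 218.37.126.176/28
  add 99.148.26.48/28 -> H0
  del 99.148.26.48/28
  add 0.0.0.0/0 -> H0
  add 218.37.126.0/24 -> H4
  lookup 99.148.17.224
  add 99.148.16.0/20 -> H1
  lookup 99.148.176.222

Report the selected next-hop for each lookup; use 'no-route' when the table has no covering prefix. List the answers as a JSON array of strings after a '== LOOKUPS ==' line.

Process each operation:
  add 218.37.126.176/28 -> H1 at depth 28
  del 218.37.126.176/28 (clear depth 28)
  add 218.37.126.176/28 -> H1 at depth 28
  add 0.0.0.0/0 -> H2 at depth 0
  del 0.0.0.0/0 (clear depth 0)
  add 99.148.26.0/24 -> H2 at depth 24
  add 218.0.0.0/8 -> H0 at depth 8
  add 99.148.16.0/20 -> H2 at depth 20
  add 0.0.0.0/0 -> H3 at depth 0
  add 99.148.26.61/32 -> H0 at depth 32
  del 218.37.126.176/28 (clear depth 28)
  add 99.148.26.48/28 -> H0 at depth 28
  del 99.148.26.48/28 (clear depth 28)
  add 0.0.0.0/0 -> H0 at depth 0
  add 218.37.126.0/24 -> H4 at depth 24
  lookup 99.148.17.224: bits 01100011100101000001 walk d0:H0→d1:-→d2:-→d3:-→d4:-→d5:-→d6:-→d7:-→d8:-→d9:-→d10:-→d11:-→d12:-→d13:-→d14:-→d15:-→d16:-→d17:-→d18:-→d19:-→d20:H2 -> H2
  add 99.148.16.0/20 -> H1 at depth 20
  lookup 99.148.176.222: bits 0110001110010100 walk d0:H0→d1:-→d2:-→d3:-→d4:-→d5:-→d6:-→d7:-→d8:-→d9:-→d10:-→d11:-→d12:-→d13:-→d14:-→d15:-→d16:- -> H0

== LOOKUPS ==
["H2","H0"]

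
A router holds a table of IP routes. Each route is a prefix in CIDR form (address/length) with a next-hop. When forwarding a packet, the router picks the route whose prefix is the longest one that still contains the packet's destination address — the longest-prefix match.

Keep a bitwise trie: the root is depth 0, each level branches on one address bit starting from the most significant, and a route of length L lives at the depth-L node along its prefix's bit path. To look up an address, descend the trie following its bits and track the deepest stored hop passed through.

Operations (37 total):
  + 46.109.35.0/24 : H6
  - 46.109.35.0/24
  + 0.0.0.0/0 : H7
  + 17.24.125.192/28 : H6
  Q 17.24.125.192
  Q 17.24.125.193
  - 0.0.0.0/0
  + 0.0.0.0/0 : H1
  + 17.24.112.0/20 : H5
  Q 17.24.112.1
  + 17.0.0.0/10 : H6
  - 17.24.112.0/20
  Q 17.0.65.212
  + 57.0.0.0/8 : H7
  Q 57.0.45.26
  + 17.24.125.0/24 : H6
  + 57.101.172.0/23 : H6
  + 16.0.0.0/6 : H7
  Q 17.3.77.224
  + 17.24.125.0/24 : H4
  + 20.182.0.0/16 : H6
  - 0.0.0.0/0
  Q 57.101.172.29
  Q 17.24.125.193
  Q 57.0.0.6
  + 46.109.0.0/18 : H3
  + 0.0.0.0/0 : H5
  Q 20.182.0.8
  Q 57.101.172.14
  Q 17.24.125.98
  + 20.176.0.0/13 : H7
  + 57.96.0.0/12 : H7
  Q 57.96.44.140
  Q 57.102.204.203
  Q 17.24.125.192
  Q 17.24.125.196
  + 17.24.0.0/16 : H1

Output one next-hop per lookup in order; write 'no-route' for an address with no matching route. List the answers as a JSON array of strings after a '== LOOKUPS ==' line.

Trace:
  + 46.109.35.0/24 (H6) depth=24
  - 46.109.35.0/24 clear@24
  + 0.0.0.0/0 (H7) depth=0
  + 17.24.125.192/28 (H6) depth=28
  lookup 17.24.125.192: bits 0001000100011000011111011100 walk d0:H7→d1:-→d2:-→d3:-→d4:-→d5:-→d6:-→d7:-→d8:-→d9:-→d10:-→d11:-→d12:-→d13:-→d14:-→d15:-→d16:-→d17:-→d18:-→d19:-→d20:-→d21:-→d22:-→d23:-→d24:-→d25:-→d26:-→d27:-→d28:H6 -> H6
  lookup 17.24.125.193: bits 0001000100011000011111011100 walk d0:H7→d1:-→d2:-→d3:-→d4:-→d5:-→d6:-→d7:-→d8:-→d9:-→d10:-→d11:-→d12:-→d13:-→d14:-→d15:-→d16:-→d17:-→d18:-→d19:-→d20:-→d21:-→d22:-→d23:-→d24:-→d25:-→d26:-→d27:-→d28:H6 -> H6
  - 0.0.0.0/0 clear@0
  + 0.0.0.0/0 (H1) depth=0
  + 17.24.112.0/20 (H5) depth=20
  lookup 17.24.112.1: bits 00010001000110000111 walk d0:H1→d1:-→d2:-→d3:-→d4:-→d5:-→d6:-→d7:-→d8:-→d9:-→d10:-→d11:-→d12:-→d13:-→d14:-→d15:-→d16:-→d17:-→d18:-→d19:-→d20:H5 -> H5
  + 17.0.0.0/10 (H6) depth=10
  - 17.24.112.0/20 clear@20
  lookup 17.0.65.212: bits 00010001000 walk d0:H1→d1:-→d2:-→d3:-→d4:-→d5:-→d6:-→d7:-→d8:-→d9:-→d10:H6→d11:- -> H6
  + 57.0.0.0/8 (H7) depth=8
  lookup 57.0.45.26: bits 00111001 walk d0:H1→d1:-→d2:-→d3:-→d4:-→d5:-→d6:-→d7:-→d8:H7 -> H7
  + 17.24.125.0/24 (H6) depth=24
  + 57.101.172.0/23 (H6) depth=23
  + 16.0.0.0/6 (H7) depth=6
  lookup 17.3.77.224: bits 00010001000 walk d0:H1→d1:-→d2:-→d3:-→d4:-→d5:-→d6:H7→d7:-→d8:-→d9:-→d10:H6→d11:- -> H6
  + 17.24.125.0/24 (H4) depth=24
  + 20.182.0.0/16 (H6) depth=16
  - 0.0.0.0/0 clear@0
  lookup 57.101.172.29: bits 00111001011001011010110 walk d0:-→d1:-→d2:-→d3:-→d4:-→d5:-→d6:-→d7:-→d8:H7→d9:-→d10:-→d11:-→d12:-→d13:-→d14:-→d15:-→d16:-→d17:-→d18:-→d19:-→d20:-→d21:-→d22:-→d23:H6 -> H6
  lookup 17.24.125.193: bits 0001000100011000011111011100 walk d0:-→d1:-→d2:-→d3:-→d4:-→d5:-→d6:H7→d7:-→d8:-→d9:-→d10:H6→d11:-→d12:-→d13:-→d14:-→d15:-→d16:-→d17:-→d18:-→d19:-→d20:-→d21:-→d22:-→d23:-→d24:H4→d25:-→d26:-→d27:-→d28:H6 -> H6
  lookup 57.0.0.6: bits 001110010 walk d0:-→d1:-→d2:-→d3:-→d4:-→d5:-→d6:-→d7:-→d8:H7→d9:- -> H7
  + 46.109.0.0/18 (H3) depth=18
  + 0.0.0.0/0 (H5) depth=0
  lookup 20.182.0.8: bits 0001010010110110 walk d0:H5→d1:-→d2:-→d3:-→d4:-→d5:-→d6:-→d7:-→d8:-→d9:-→d10:-→d11:-→d12:-→d13:-→d14:-→d15:-→d16:H6 -> H6
  lookup 57.101.172.14: bits 00111001011001011010110 walk d0:H5→d1:-→d2:-→d3:-→d4:-→d5:-→d6:-→d7:-→d8:H7→d9:-→d10:-→d11:-→d12:-→d13:-→d14:-→d15:-→d16:-→d17:-→d18:-→d19:-→d20:-→d21:-→d22:-→d23:H6 -> H6
  lookup 17.24.125.98: bits 000100010001100001111101 walk d0:H5→d1:-→d2:-→d3:-→d4:-→d5:-→d6:H7→d7:-→d8:-→d9:-→d10:H6→d11:-→d12:-→d13:-→d14:-→d15:-→d16:-→d17:-→d18:-→d19:-→d20:-→d21:-→d22:-→d23:-→d24:H4 -> H4
  + 20.176.0.0/13 (H7) depth=13
  + 57.96.0.0/12 (H7) depth=12
  lookup 57.96.44.140: bits 0011100101100 walk d0:H5→d1:-→d2:-→d3:-→d4:-→d5:-→d6:-→d7:-→d8:H7→d9:-→d10:-→d11:-→d12:H7→d13:- -> H7
  lookup 57.102.204.203: bits 00111001011001 walk d0:H5→d1:-→d2:-→d3:-→d4:-→d5:-→d6:-→d7:-→d8:H7→d9:-→d10:-→d11:-→d12:H7→d13:-→d14:- -> H7
  lookup 17.24.125.192: bits 0001000100011000011111011100 walk d0:H5→d1:-→d2:-→d3:-→d4:-→d5:-→d6:H7→d7:-→d8:-→d9:-→d10:H6→d11:-→d12:-→d13:-→d14:-→d15:-→d16:-→d17:-→d18:-→d19:-→d20:-→d21:-→d22:-→d23:-→d24:H4→d25:-→d26:-→d27:-→d28:H6 -> H6
  lookup 17.24.125.196: bits 0001000100011000011111011100 walk d0:H5→d1:-→d2:-→d3:-→d4:-→d5:-→d6:H7→d7:-→d8:-→d9:-→d10:H6→d11:-→d12:-→d13:-→d14:-→d15:-→d16:-→d17:-→d18:-→d19:-→d20:-→d21:-→d22:-→d23:-→d24:H4→d25:-→d26:-→d27:-→d28:H6 -> H6
  + 17.24.0.0/16 (H1) depth=16

== LOOKUPS ==
["H6","H6","H5","H6","H7","H6","H6","H6","H7","H6","H6","H4","H7","H7","H6","H6"]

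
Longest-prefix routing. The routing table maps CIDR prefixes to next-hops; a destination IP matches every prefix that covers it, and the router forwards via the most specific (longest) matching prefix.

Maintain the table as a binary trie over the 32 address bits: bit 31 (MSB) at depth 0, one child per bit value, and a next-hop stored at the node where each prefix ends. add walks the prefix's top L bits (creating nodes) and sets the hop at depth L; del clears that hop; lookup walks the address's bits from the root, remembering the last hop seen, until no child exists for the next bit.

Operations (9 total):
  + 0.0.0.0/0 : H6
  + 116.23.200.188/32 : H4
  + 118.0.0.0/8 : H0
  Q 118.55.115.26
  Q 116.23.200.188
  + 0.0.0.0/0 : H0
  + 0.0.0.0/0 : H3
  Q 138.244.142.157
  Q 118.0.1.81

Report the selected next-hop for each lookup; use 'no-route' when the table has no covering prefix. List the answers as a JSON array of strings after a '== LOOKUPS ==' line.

Trace:
  add 0.0.0.0/0 -> H6 at depth 0
  add 116.23.200.188/32 -> H4 at depth 32
  add 118.0.0.0/8 -> H0 at depth 8
  lookup 118.55.115.26: bits 01110110 walk d0:H6→d1:-→d2:-→d3:-→d4:-→d5:-→d6:-→d7:-→d8:H0 -> H0
  lookup 116.23.200.188: bits 01110100000101111100100010111100 walk d0:H6→d1:-→d2:-→d3:-→d4:-→d5:-→d6:-→d7:-→d8:-→d9:-→d10:-→d11:-→d12:-→d13:-→d14:-→d15:-→d16:-→d17:-→d18:-→d19:-→d20:-→d21:-→d22:-→d23:-→d24:-→d25:-→d26:-→d27:-→d28:-→d29:-→d30:-→d31:-→d32:H4 -> H4
  add 0.0.0.0/0 -> H0 at depth 0
  add 0.0.0.0/0 -> H3 at depth 0
  lookup 138.244.142.157: bits ε walk d0:H3 -> H3
  lookup 118.0.1.81: bits 01110110 walk d0:H3→d1:-→d2:-→d3:-→d4:-→d5:-→d6:-→d7:-→d8:H0 -> H0

== LOOKUPS ==
["H0","H4","H3","H0"]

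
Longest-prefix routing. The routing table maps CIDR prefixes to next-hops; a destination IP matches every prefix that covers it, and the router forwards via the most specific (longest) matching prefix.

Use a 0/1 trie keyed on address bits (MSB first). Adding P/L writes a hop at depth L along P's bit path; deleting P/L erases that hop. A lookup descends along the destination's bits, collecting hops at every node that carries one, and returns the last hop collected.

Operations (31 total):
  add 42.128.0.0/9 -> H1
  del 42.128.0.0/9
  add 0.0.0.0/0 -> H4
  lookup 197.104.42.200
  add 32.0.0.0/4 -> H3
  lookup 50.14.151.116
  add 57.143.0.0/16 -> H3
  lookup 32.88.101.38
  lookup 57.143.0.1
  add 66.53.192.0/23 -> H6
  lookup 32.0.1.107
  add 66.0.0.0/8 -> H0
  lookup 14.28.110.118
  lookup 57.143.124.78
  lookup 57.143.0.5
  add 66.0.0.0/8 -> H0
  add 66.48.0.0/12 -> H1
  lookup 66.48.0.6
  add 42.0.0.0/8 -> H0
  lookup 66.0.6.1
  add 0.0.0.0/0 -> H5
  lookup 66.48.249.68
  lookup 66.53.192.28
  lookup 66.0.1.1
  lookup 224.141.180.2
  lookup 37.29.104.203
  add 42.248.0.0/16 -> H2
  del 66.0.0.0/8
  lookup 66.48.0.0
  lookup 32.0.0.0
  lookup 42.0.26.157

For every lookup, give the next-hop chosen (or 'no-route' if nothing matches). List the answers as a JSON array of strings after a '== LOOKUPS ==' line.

Trace:
  + 42.128.0.0/9 (H1) depth=9
  del 42.128.0.0/9 (clear depth 9)
  + 0.0.0.0/0 (H4) depth=0
  ? 197.104.42.200  path d0:H4  best=H4
  + 32.0.0.0/4 (H3) depth=4
  ? 50.14.151.116  path d0:H4→d1:-→d2:-→d3:-  best=H4
  + 57.143.0.0/16 (H3) depth=16
  ? 32.88.101.38  path d0:H4→d1:-→d2:-→d3:-→d4:H3  best=H3
  ? 57.143.0.1  path d0:H4→d1:-→d2:-→d3:-→d4:-→d5:-→d6:-→d7:-→d8:-→d9:-→d10:-→d11:-→d12:-→d13:-→d14:-→d15:-→d16:H3  best=H3
  + 66.53.192.0/23 (H6) depth=23
  ? 32.0.1.107  path d0:H4→d1:-→d2:-→d3:-→d4:H3  best=H3
  + 66.0.0.0/8 (H0) depth=8
  ? 14.28.110.118  path d0:H4→d1:-→d2:-  best=H4
  ? 57.143.124.78  path d0:H4→d1:-→d2:-→d3:-→d4:-→d5:-→d6:-→d7:-→d8:-→d9:-→d10:-→d11:-→d12:-→d13:-→d14:-→d15:-→d16:H3  best=H3
  ? 57.143.0.5  path d0:H4→d1:-→d2:-→d3:-→d4:-→d5:-→d6:-→d7:-→d8:-→d9:-→d10:-→d11:-→d12:-→d13:-→d14:-→d15:-→d16:H3  best=H3
  + 66.0.0.0/8 (H0) depth=8
  + 66.48.0.0/12 (H1) depth=12
  ? 66.48.0.6  path d0:H4→d1:-→d2:-→d3:-→d4:-→d5:-→d6:-→d7:-→d8:H0→d9:-→d10:-→d11:-→d12:H1→d13:-  best=H1
  + 42.0.0.0/8 (H0) depth=8
  ? 66.0.6.1  path d0:H4→d1:-→d2:-→d3:-→d4:-→d5:-→d6:-→d7:-→d8:H0→d9:-→d10:-  best=H0
  + 0.0.0.0/0 (H5) depth=0
  ? 66.48.249.68  path d0:H5→d1:-→d2:-→d3:-→d4:-→d5:-→d6:-→d7:-→d8:H0→d9:-→d10:-→d11:-→d12:H1→d13:-  best=H1
  ? 66.53.192.28  path d0:H5→d1:-→d2:-→d3:-→d4:-→d5:-→d6:-→d7:-→d8:H0→d9:-→d10:-→d11:-→d12:H1→d13:-→d14:-→d15:-→d16:-→d17:-→d18:-→d19:-→d20:-→d21:-→d22:-→d23:H6  best=H6
  ? 66.0.1.1  path d0:H5→d1:-→d2:-→d3:-→d4:-→d5:-→d6:-→d7:-→d8:H0→d9:-→d10:-  best=H0
  ? 224.141.180.2  path d0:H5  best=H5
  ? 37.29.104.203  path d0:H5→d1:-→d2:-→d3:-→d4:H3  best=H3
  + 42.248.0.0/16 (H2) depth=16
  del 66.0.0.0/8 (clear depth 8)
  ? 66.48.0.0  path d0:H5→d1:-→d2:-→d3:-→d4:-→d5:-→d6:-→d7:-→d8:-→d9:-→d10:-→d11:-→d12:H1→d13:-  best=H1
  ? 32.0.0.0  path d0:H5→d1:-→d2:-→d3:-→d4:H3  best=H3
  ? 42.0.26.157  path d0:H5→d1:-→d2:-→d3:-→d4:H3→d5:-→d6:-→d7:-→d8:H0  best=H0

== LOOKUPS ==
["H4","H4","H3","H3","H3","H4","H3","H3","H1","H0","H1","H6","H0","H5","H3","H1","H3","H0"]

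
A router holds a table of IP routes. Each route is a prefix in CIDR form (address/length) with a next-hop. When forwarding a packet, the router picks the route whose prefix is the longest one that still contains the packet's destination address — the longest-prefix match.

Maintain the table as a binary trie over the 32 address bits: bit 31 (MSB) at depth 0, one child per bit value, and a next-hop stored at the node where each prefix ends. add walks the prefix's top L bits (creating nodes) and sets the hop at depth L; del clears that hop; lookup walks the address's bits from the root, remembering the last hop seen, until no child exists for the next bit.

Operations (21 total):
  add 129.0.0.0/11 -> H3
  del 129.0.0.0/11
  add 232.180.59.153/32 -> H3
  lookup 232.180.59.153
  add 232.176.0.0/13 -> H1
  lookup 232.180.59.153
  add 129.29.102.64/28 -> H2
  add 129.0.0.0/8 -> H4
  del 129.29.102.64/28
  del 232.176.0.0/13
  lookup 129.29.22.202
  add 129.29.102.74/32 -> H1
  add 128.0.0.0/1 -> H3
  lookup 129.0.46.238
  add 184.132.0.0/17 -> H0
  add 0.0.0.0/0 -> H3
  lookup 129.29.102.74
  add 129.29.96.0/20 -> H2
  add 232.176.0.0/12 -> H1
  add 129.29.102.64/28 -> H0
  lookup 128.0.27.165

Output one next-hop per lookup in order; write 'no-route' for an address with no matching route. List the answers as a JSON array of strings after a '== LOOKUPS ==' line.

Process each operation:
  + 129.0.0.0/11 (H3) depth=11
  del 129.0.0.0/11 (clear depth 11)
  + 232.180.59.153/32 (H3) depth=32
  lookup 232.180.59.153: bits 11101000101101000011101110011001 walk d0:-→d1:-→d2:-→d3:-→d4:-→d5:-→d6:-→d7:-→d8:-→d9:-→d10:-→d11:-→d12:-→d13:-→d14:-→d15:-→d16:-→d17:-→d18:-→d19:-→d20:-→d21:-→d22:-→d23:-→d24:-→d25:-→d26:-→d27:-→d28:-→d29:-→d30:-→d31:-→d32:H3 -> H3
  + 232.176.0.0/13 (H1) depth=13
  lookup 232.180.59.153: bits 11101000101101000011101110011001 walk d0:-→d1:-→d2:-→d3:-→d4:-→d5:-→d6:-→d7:-→d8:-→d9:-→d10:-→d11:-→d12:-→d13:H1→d14:-→d15:-→d16:-→d17:-→d18:-→d19:-→d20:-→d21:-→d22:-→d23:-→d24:-→d25:-→d26:-→d27:-→d28:-→d29:-→d30:-→d31:-→d32:H3 -> H3
  + 129.29.102.64/28 (H2) depth=28
  + 129.0.0.0/8 (H4) depth=8
  del 129.29.102.64/28 (clear depth 28)
  del 232.176.0.0/13 (clear depth 13)
  lookup 129.29.22.202: bits 10000001000111010 walk d0:-→d1:-→d2:-→d3:-→d4:-→d5:-→d6:-→d7:-→d8:H4→d9:-→d10:-→d11:-→d12:-→d13:-→d14:-→d15:-→d16:-→d17:- -> H4
  + 129.29.102.74/32 (H1) depth=32
  + 128.0.0.0/1 (H3) depth=1
  lookup 129.0.46.238: bits 10000001000 walk d0:-→d1:H3→d2:-→d3:-→d4:-→d5:-→d6:-→d7:-→d8:H4→d9:-→d10:-→d11:- -> H4
  + 184.132.0.0/17 (H0) depth=17
  + 0.0.0.0/0 (H3) depth=0
  lookup 129.29.102.74: bits 10000001000111010110011001001010 walk d0:H3→d1:H3→d2:-→d3:-→d4:-→d5:-→d6:-→d7:-→d8:H4→d9:-→d10:-→d11:-→d12:-→d13:-→d14:-→d15:-→d16:-→d17:-→d18:-→d19:-→d20:-→d21:-→d22:-→d23:-→d24:-→d25:-→d26:-→d27:-→d28:-→d29:-→d30:-→d31:-→d32:H1 -> H1
  + 129.29.96.0/20 (H2) depth=20
  + 232.176.0.0/12 (H1) depth=12
  + 129.29.102.64/28 (H0) depth=28
  lookup 128.0.27.165: bits 1000000 walk d0:H3→d1:H3→d2:-→d3:-→d4:-→d5:-→d6:-→d7:- -> H3

== LOOKUPS ==
["H3","H3","H4","H4","H1","H3"]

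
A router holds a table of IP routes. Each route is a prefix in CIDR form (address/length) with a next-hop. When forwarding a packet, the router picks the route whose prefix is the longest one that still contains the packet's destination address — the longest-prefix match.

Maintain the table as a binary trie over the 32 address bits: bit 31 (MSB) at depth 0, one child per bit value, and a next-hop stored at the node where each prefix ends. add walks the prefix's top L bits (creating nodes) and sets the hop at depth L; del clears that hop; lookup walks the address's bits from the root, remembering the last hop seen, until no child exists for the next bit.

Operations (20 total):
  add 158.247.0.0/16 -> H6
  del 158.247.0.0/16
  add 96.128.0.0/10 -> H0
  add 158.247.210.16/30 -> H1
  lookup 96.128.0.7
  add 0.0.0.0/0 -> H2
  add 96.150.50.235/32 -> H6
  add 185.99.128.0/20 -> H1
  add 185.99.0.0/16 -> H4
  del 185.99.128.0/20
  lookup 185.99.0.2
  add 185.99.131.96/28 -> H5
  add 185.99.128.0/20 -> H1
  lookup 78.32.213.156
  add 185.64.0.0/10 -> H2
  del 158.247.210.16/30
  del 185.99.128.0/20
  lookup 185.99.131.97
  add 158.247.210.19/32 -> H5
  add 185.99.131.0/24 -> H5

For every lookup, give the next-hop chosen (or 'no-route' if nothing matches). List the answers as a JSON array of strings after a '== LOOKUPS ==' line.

Apply in order:
  add 158.247.0.0/16 -> H6 at depth 16
  - 158.247.0.0/16 clear@16
  add 96.128.0.0/10 -> H0 at depth 10
  add 158.247.210.16/30 -> H1 at depth 30
  Q 96.128.0.7: descend 0110000010 ; hops seen [H0] ; pick H0
  add 0.0.0.0/0 -> H2 at depth 0
  add 96.150.50.235/32 -> H6 at depth 32
  add 185.99.128.0/20 -> H1 at depth 20
  add 185.99.0.0/16 -> H4 at depth 16
  - 185.99.128.0/20 clear@20
  Q 185.99.0.2: descend 1011100101100011 ; hops seen [H2,H4] ; pick H4
  add 185.99.131.96/28 -> H5 at depth 28
  add 185.99.128.0/20 -> H1 at depth 20
  Q 78.32.213.156: descend 01 ; hops seen [H2] ; pick H2
  add 185.64.0.0/10 -> H2 at depth 10
  - 158.247.210.16/30 clear@30
  - 185.99.128.0/20 clear@20
  Q 185.99.131.97: descend 1011100101100011100000110110 ; hops seen [H2,H2,H4,H5] ; pick H5
  add 158.247.210.19/32 -> H5 at depth 32
  add 185.99.131.0/24 -> H5 at depth 24

== LOOKUPS ==
["H0","H4","H2","H5"]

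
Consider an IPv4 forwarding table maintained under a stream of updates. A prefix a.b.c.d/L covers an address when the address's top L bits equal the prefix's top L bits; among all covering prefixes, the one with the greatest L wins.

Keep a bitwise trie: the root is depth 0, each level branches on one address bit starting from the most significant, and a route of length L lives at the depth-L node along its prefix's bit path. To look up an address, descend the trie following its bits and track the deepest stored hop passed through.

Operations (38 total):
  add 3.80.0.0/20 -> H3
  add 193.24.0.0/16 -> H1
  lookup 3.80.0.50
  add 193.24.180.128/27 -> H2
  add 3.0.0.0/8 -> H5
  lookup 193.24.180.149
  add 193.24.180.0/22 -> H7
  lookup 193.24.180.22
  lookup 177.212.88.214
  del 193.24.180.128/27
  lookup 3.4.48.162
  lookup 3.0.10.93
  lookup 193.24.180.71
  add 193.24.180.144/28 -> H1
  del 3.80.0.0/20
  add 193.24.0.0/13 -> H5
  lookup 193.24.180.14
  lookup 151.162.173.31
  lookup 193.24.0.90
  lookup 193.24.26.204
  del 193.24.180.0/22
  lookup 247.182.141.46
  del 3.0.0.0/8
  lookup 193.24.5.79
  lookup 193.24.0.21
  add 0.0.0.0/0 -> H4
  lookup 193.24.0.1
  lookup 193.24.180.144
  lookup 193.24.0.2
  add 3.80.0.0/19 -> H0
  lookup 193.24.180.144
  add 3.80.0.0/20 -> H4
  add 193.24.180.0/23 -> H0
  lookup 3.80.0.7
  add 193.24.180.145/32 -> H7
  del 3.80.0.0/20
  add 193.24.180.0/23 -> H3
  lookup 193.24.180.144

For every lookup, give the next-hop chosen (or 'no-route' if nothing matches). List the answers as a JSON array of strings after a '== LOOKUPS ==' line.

Apply in order:
  + 3.80.0.0/20 (H3) depth=20
  + 193.24.0.0/16 (H1) depth=16
  Q 3.80.0.50: descend 00000011010100000000 ; hops seen [H3] ; pick H3
  + 193.24.180.128/27 (H2) depth=27
  + 3.0.0.0/8 (H5) depth=8
  Q 193.24.180.149: descend 110000010001100010110100100 ; hops seen [H1,H2] ; pick H2
  + 193.24.180.0/22 (H7) depth=22
  Q 193.24.180.22: descend 110000010001100010110100 ; hops seen [H1,H7] ; pick H7
  Q 177.212.88.214: descend 1 ; hops seen [∅] ; pick no-route
  del 193.24.180.128/27 (clear depth 27)
  Q 3.4.48.162: descend 000000110 ; hops seen [H5] ; pick H5
  Q 3.0.10.93: descend 000000110 ; hops seen [H5] ; pick H5
  Q 193.24.180.71: descend 110000010001100010110100 ; hops seen [H1,H7] ; pick H7
  + 193.24.180.144/28 (H1) depth=28
  del 3.80.0.0/20 (clear depth 20)
  + 193.24.0.0/13 (H5) depth=13
  Q 193.24.180.14: descend 110000010001100010110100 ; hops seen [H5,H1,H7] ; pick H7
  Q 151.162.173.31: descend 1 ; hops seen [∅] ; pick no-route
  Q 193.24.0.90: descend 1100000100011000 ; hops seen [H5,H1] ; pick H1
  Q 193.24.26.204: descend 1100000100011000 ; hops seen [H5,H1] ; pick H1
  del 193.24.180.0/22 (clear depth 22)
  Q 247.182.141.46: descend 11 ; hops seen [∅] ; pick no-route
  del 3.0.0.0/8 (clear depth 8)
  Q 193.24.5.79: descend 1100000100011000 ; hops seen [H5,H1] ; pick H1
  Q 193.24.0.21: descend 1100000100011000 ; hops seen [H5,H1] ; pick H1
  + 0.0.0.0/0 (H4) depth=0
  Q 193.24.0.1: descend 1100000100011000 ; hops seen [H4,H5,H1] ; pick H1
  Q 193.24.180.144: descend 1100000100011000101101001001 ; hops seen [H4,H5,H1,H1] ; pick H1
  Q 193.24.0.2: descend 1100000100011000 ; hops seen [H4,H5,H1] ; pick H1
  + 3.80.0.0/19 (H0) depth=19
  Q 193.24.180.144: descend 1100000100011000101101001001 ; hops seen [H4,H5,H1,H1] ; pick H1
  + 3.80.0.0/20 (H4) depth=20
  + 193.24.180.0/23 (H0) depth=23
  Q 3.80.0.7: descend 00000011010100000000 ; hops seen [H4,H0,H4] ; pick H4
  + 193.24.180.145/32 (H7) depth=32
  del 3.80.0.0/20 (clear depth 20)
  + 193.24.180.0/23 (H3) depth=23
  Q 193.24.180.144: descend 1100000100011000101101001001000 ; hops seen [H4,H5,H1,H3,H1] ; pick H1

== LOOKUPS ==
["H3","H2","H7","no-route","H5","H5","H7","H7","no-route","H1","H1","no-route","H1","H1","H1","H1","H1","H1","H4","H1"]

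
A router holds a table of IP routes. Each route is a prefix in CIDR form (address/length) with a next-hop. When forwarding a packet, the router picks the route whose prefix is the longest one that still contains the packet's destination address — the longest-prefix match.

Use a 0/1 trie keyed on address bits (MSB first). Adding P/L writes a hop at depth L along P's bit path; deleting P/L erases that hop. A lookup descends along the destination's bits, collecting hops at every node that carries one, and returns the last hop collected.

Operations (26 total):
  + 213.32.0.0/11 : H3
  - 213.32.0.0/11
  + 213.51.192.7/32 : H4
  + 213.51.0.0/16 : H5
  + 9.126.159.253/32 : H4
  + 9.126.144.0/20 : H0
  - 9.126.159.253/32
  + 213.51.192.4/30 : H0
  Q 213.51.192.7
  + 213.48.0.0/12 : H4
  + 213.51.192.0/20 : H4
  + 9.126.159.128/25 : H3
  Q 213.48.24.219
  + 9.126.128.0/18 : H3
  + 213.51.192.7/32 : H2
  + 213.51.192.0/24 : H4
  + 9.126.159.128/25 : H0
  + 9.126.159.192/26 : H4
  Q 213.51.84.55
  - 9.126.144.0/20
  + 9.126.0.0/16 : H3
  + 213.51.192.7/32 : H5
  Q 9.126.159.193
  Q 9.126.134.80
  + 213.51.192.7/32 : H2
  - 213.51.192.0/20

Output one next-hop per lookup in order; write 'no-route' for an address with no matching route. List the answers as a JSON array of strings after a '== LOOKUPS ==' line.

Apply in order:
  + 213.32.0.0/11 (H3) depth=11
  - 213.32.0.0/11 clear@11
  + 213.51.192.7/32 (H4) depth=32
  + 213.51.0.0/16 (H5) depth=16
  + 9.126.159.253/32 (H4) depth=32
  + 9.126.144.0/20 (H0) depth=20
  - 9.126.159.253/32 clear@32
  + 213.51.192.4/30 (H0) depth=30
  lookup 213.51.192.7: bits 11010101001100111100000000000111 walk d0:-→d1:-→d2:-→d3:-→d4:-→d5:-→d6:-→d7:-→d8:-→d9:-→d10:-→d11:-→d12:-→d13:-→d14:-→d15:-→d16:H5→d17:-→d18:-→d19:-→d20:-→d21:-→d22:-→d23:-→d24:-→d25:-→d26:-→d27:-→d28:-→d29:-→d30:H0→d31:-→d32:H4 -> H4
  + 213.48.0.0/12 (H4) depth=12
  + 213.51.192.0/20 (H4) depth=20
  + 9.126.159.128/25 (H3) depth=25
  lookup 213.48.24.219: bits 11010101001100 walk d0:-→d1:-→d2:-→d3:-→d4:-→d5:-→d6:-→d7:-→d8:-→d9:-→d10:-→d11:-→d12:H4→d13:-→d14:- -> H4
  + 9.126.128.0/18 (H3) depth=18
  + 213.51.192.7/32 (H2) depth=32
  + 213.51.192.0/24 (H4) depth=24
  + 9.126.159.128/25 (H0) depth=25
  + 9.126.159.192/26 (H4) depth=26
  lookup 213.51.84.55: bits 1101010100110011 walk d0:-→d1:-→d2:-→d3:-→d4:-→d5:-→d6:-→d7:-→d8:-→d9:-→d10:-→d11:-→d12:H4→d13:-→d14:-→d15:-→d16:H5 -> H5
  - 9.126.144.0/20 clear@20
  + 9.126.0.0/16 (H3) depth=16
  + 213.51.192.7/32 (H5) depth=32
  lookup 9.126.159.193: bits 00001001011111101001111111 walk d0:-→d1:-→d2:-→d3:-→d4:-→d5:-→d6:-→d7:-→d8:-→d9:-→d10:-→d11:-→d12:-→d13:-→d14:-→d15:-→d16:H3→d17:-→d18:H3→d19:-→d20:-→d21:-→d22:-→d23:-→d24:-→d25:H0→d26:H4 -> H4
  lookup 9.126.134.80: bits 0000100101111110100 walk d0:-→d1:-→d2:-→d3:-→d4:-→d5:-→d6:-→d7:-→d8:-→d9:-→d10:-→d11:-→d12:-→d13:-→d14:-→d15:-→d16:H3→d17:-→d18:H3→d19:- -> H3
  + 213.51.192.7/32 (H2) depth=32
  - 213.51.192.0/20 clear@20

== LOOKUPS ==
["H4","H4","H5","H4","H3"]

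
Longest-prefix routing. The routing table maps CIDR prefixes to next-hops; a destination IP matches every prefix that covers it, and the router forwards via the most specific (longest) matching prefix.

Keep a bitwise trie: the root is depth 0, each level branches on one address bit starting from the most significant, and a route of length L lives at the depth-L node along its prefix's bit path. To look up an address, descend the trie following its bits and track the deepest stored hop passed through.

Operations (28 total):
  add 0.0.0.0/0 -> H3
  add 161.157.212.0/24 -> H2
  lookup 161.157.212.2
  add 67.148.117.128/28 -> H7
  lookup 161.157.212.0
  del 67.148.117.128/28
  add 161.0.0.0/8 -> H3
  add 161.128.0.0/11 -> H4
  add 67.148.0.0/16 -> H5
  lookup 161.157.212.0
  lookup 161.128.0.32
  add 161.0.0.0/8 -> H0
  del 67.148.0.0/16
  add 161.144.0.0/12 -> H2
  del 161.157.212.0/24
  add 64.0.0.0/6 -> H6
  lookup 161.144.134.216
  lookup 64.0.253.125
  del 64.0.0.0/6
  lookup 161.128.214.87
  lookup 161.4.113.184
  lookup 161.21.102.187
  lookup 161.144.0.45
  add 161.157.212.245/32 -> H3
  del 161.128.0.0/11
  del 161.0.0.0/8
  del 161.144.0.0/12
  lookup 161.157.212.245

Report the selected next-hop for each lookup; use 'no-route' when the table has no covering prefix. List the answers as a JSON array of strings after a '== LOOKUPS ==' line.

Process each operation:
  add 0.0.0.0/0 -> H3 at depth 0
  add 161.157.212.0/24 -> H2 at depth 24
  lookup 161.157.212.2: bits 101000011001110111010100 walk d0:H3→d1:-→d2:-→d3:-→d4:-→d5:-→d6:-→d7:-→d8:-→d9:-→d10:-→d11:-→d12:-→d13:-→d14:-→d15:-→d16:-→d17:-→d18:-→d19:-→d20:-→d21:-→d22:-→d23:-→d24:H2 -> H2
  add 67.148.117.128/28 -> H7 at depth 28
  lookup 161.157.212.0: bits 101000011001110111010100 walk d0:H3→d1:-→d2:-→d3:-→d4:-→d5:-→d6:-→d7:-→d8:-→d9:-→d10:-→d11:-→d12:-→d13:-→d14:-→d15:-→d16:-→d17:-→d18:-→d19:-→d20:-→d21:-→d22:-→d23:-→d24:H2 -> H2
  del 67.148.117.128/28 (clear depth 28)
  add 161.0.0.0/8 -> H3 at depth 8
  add 161.128.0.0/11 -> H4 at depth 11
  add 67.148.0.0/16 -> H5 at depth 16
  lookup 161.157.212.0: bits 101000011001110111010100 walk d0:H3→d1:-→d2:-→d3:-→d4:-→d5:-→d6:-→d7:-→d8:H3→d9:-→d10:-→d11:H4→d12:-→d13:-→d14:-→d15:-→d16:-→d17:-→d18:-→d19:-→d20:-→d21:-→d22:-→d23:-→d24:H2 -> H2
  lookup 161.128.0.32: bits 10100001100 walk d0:H3→d1:-→d2:-→d3:-→d4:-→d5:-→d6:-→d7:-→d8:H3→d9:-→d10:-→d11:H4 -> H4
  add 161.0.0.0/8 -> H0 at depth 8
  del 67.148.0.0/16 (clear depth 16)
  add 161.144.0.0/12 -> H2 at depth 12
  del 161.157.212.0/24 (clear depth 24)
  add 64.0.0.0/6 -> H6 at depth 6
  lookup 161.144.134.216: bits 101000011001 walk d0:H3→d1:-→d2:-→d3:-→d4:-→d5:-→d6:-→d7:-→d8:H0→d9:-→d10:-→d11:H4→d12:H2 -> H2
  lookup 64.0.253.125: bits 010000 walk d0:H3→d1:-→d2:-→d3:-→d4:-→d5:-→d6:H6 -> H6
  del 64.0.0.0/6 (clear depth 6)
  lookup 161.128.214.87: bits 10100001100 walk d0:H3→d1:-→d2:-→d3:-→d4:-→d5:-→d6:-→d7:-→d8:H0→d9:-→d10:-→d11:H4 -> H4
  lookup 161.4.113.184: bits 10100001 walk d0:H3→d1:-→d2:-→d3:-→d4:-→d5:-→d6:-→d7:-→d8:H0 -> H0
  lookup 161.21.102.187: bits 10100001 walk d0:H3→d1:-→d2:-→d3:-→d4:-→d5:-→d6:-→d7:-→d8:H0 -> H0
  lookup 161.144.0.45: bits 101000011001 walk d0:H3→d1:-→d2:-→d3:-→d4:-→d5:-→d6:-→d7:-→d8:H0→d9:-→d10:-→d11:H4→d12:H2 -> H2
  add 161.157.212.245/32 -> H3 at depth 32
  del 161.128.0.0/11 (clear depth 11)
  del 161.0.0.0/8 (clear depth 8)
  del 161.144.0.0/12 (clear depth 12)
  lookup 161.157.212.245: bits 10100001100111011101010011110101 walk d0:H3→d1:-→d2:-→d3:-→d4:-→d5:-→d6:-→d7:-→d8:-→d9:-→d10:-→d11:-→d12:-→d13:-→d14:-→d15:-→d16:-→d17:-→d18:-→d19:-→d20:-→d21:-→d22:-→d23:-→d24:-→d25:-→d26:-→d27:-→d28:-→d29:-→d30:-→d31:-→d32:H3 -> H3

== LOOKUPS ==
["H2","H2","H2","H4","H2","H6","H4","H0","H0","H2","H3"]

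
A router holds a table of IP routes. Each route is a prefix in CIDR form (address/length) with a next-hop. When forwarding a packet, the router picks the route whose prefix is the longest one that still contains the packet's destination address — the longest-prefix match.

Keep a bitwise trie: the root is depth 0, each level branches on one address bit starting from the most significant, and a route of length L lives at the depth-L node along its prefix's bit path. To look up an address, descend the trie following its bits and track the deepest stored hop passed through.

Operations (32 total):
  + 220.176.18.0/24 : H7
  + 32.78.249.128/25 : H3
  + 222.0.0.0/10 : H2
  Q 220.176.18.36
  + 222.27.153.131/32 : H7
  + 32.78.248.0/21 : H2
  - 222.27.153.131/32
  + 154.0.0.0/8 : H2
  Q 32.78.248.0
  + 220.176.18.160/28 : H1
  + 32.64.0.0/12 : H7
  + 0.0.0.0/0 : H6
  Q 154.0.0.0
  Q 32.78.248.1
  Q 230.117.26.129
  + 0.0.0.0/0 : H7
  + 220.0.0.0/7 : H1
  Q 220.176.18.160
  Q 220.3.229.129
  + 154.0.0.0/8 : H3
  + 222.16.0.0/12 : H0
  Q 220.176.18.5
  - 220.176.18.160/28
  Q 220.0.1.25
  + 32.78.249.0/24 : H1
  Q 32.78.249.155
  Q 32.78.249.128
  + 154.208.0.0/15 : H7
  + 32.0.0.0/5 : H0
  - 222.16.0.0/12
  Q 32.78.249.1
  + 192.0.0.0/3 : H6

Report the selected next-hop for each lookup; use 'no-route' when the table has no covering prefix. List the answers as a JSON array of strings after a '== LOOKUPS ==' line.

Apply in order:
  add 220.176.18.0/24 -> H7 at depth 24
  add 32.78.249.128/25 -> H3 at depth 25
  add 222.0.0.0/10 -> H2 at depth 10
  Q 220.176.18.36: descend 110111001011000000010010 ; hops seen [H7] ; pick H7
  add 222.27.153.131/32 -> H7 at depth 32
  add 32.78.248.0/21 -> H2 at depth 21
  del 222.27.153.131/32 (clear depth 32)
  add 154.0.0.0/8 -> H2 at depth 8
  Q 32.78.248.0: descend 00100000010011101111100 ; hops seen [H2] ; pick H2
  add 220.176.18.160/28 -> H1 at depth 28
  add 32.64.0.0/12 -> H7 at depth 12
  add 0.0.0.0/0 -> H6 at depth 0
  Q 154.0.0.0: descend 10011010 ; hops seen [H6,H2] ; pick H2
  Q 32.78.248.1: descend 00100000010011101111100 ; hops seen [H6,H7,H2] ; pick H2
  Q 230.117.26.129: descend 11 ; hops seen [H6] ; pick H6
  add 0.0.0.0/0 -> H7 at depth 0
  add 220.0.0.0/7 -> H1 at depth 7
  Q 220.176.18.160: descend 1101110010110000000100101010 ; hops seen [H7,H1,H7,H1] ; pick H1
  Q 220.3.229.129: descend 11011100 ; hops seen [H7,H1] ; pick H1
  add 154.0.0.0/8 -> H3 at depth 8
  add 222.16.0.0/12 -> H0 at depth 12
  Q 220.176.18.5: descend 110111001011000000010010 ; hops seen [H7,H1,H7] ; pick H7
  del 220.176.18.160/28 (clear depth 28)
  Q 220.0.1.25: descend 11011100 ; hops seen [H7,H1] ; pick H1
  add 32.78.249.0/24 -> H1 at depth 24
  Q 32.78.249.155: descend 0010000001001110111110011 ; hops seen [H7,H7,H2,H1,H3] ; pick H3
  Q 32.78.249.128: descend 0010000001001110111110011 ; hops seen [H7,H7,H2,H1,H3] ; pick H3
  add 154.208.0.0/15 -> H7 at depth 15
  add 32.0.0.0/5 -> H0 at depth 5
  del 222.16.0.0/12 (clear depth 12)
  Q 32.78.249.1: descend 001000000100111011111001 ; hops seen [H7,H0,H7,H2,H1] ; pick H1
  add 192.0.0.0/3 -> H6 at depth 3

== LOOKUPS ==
["H7","H2","H2","H2","H6","H1","H1","H7","H1","H3","H3","H1"]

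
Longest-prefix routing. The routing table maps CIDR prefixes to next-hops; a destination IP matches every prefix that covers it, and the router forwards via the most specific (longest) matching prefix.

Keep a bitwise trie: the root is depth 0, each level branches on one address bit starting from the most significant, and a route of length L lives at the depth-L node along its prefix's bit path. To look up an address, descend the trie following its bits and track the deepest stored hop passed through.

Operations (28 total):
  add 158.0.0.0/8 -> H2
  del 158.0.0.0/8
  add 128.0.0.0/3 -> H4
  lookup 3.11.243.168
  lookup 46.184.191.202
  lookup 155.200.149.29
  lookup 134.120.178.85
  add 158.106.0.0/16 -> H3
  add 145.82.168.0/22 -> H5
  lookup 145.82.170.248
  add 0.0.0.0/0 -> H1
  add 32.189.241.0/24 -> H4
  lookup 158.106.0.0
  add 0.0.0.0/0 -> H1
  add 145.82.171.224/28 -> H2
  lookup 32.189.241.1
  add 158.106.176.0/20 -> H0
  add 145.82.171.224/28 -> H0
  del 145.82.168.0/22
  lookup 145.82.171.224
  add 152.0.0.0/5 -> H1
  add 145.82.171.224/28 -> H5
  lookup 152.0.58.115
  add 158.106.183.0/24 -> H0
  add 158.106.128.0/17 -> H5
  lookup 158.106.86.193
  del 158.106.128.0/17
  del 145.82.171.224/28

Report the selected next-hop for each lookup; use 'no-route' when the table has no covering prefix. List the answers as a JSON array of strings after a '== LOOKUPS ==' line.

Apply in order:
  + 158.0.0.0/8 (H2) depth=8
  - 158.0.0.0/8 clear@8
  + 128.0.0.0/3 (H4) depth=3
  ? 3.11.243.168  path d0:-  best=no-route
  ? 46.184.191.202  path d0:-  best=no-route
  ? 155.200.149.29  path d0:-→d1:-→d2:-→d3:H4→d4:-→d5:-  best=H4
  ? 134.120.178.85  path d0:-→d1:-→d2:-→d3:H4  best=H4
  + 158.106.0.0/16 (H3) depth=16
  + 145.82.168.0/22 (H5) depth=22
  ? 145.82.170.248  path d0:-→d1:-→d2:-→d3:H4→d4:-→d5:-→d6:-→d7:-→d8:-→d9:-→d10:-→d11:-→d12:-→d13:-→d14:-→d15:-→d16:-→d17:-→d18:-→d19:-→d20:-→d21:-→d22:H5  best=H5
  + 0.0.0.0/0 (H1) depth=0
  + 32.189.241.0/24 (H4) depth=24
  ? 158.106.0.0  path d0:H1→d1:-→d2:-→d3:H4→d4:-→d5:-→d6:-→d7:-→d8:-→d9:-→d10:-→d11:-→d12:-→d13:-→d14:-→d15:-→d16:H3  best=H3
  + 0.0.0.0/0 (H1) depth=0
  + 145.82.171.224/28 (H2) depth=28
  ? 32.189.241.1  path d0:H1→d1:-→d2:-→d3:-→d4:-→d5:-→d6:-→d7:-→d8:-→d9:-→d10:-→d11:-→d12:-→d13:-→d14:-→d15:-→d16:-→d17:-→d18:-→d19:-→d20:-→d21:-→d22:-→d23:-→d24:H4  best=H4
  + 158.106.176.0/20 (H0) depth=20
  + 145.82.171.224/28 (H0) depth=28
  - 145.82.168.0/22 clear@22
  ? 145.82.171.224  path d0:H1→d1:-→d2:-→d3:H4→d4:-→d5:-→d6:-→d7:-→d8:-→d9:-→d10:-→d11:-→d12:-→d13:-→d14:-→d15:-→d16:-→d17:-→d18:-→d19:-→d20:-→d21:-→d22:-→d23:-→d24:-→d25:-→d26:-→d27:-→d28:H0  best=H0
  + 152.0.0.0/5 (H1) depth=5
  + 145.82.171.224/28 (H5) depth=28
  ? 152.0.58.115  path d0:H1→d1:-→d2:-→d3:H4→d4:-→d5:H1  best=H1
  + 158.106.183.0/24 (H0) depth=24
  + 158.106.128.0/17 (H5) depth=17
  ? 158.106.86.193  path d0:H1→d1:-→d2:-→d3:H4→d4:-→d5:H1→d6:-→d7:-→d8:-→d9:-→d10:-→d11:-→d12:-→d13:-→d14:-→d15:-→d16:H3  best=H3
  - 158.106.128.0/17 clear@17
  - 145.82.171.224/28 clear@28

== LOOKUPS ==
["no-route","no-route","H4","H4","H5","H3","H4","H0","H1","H3"]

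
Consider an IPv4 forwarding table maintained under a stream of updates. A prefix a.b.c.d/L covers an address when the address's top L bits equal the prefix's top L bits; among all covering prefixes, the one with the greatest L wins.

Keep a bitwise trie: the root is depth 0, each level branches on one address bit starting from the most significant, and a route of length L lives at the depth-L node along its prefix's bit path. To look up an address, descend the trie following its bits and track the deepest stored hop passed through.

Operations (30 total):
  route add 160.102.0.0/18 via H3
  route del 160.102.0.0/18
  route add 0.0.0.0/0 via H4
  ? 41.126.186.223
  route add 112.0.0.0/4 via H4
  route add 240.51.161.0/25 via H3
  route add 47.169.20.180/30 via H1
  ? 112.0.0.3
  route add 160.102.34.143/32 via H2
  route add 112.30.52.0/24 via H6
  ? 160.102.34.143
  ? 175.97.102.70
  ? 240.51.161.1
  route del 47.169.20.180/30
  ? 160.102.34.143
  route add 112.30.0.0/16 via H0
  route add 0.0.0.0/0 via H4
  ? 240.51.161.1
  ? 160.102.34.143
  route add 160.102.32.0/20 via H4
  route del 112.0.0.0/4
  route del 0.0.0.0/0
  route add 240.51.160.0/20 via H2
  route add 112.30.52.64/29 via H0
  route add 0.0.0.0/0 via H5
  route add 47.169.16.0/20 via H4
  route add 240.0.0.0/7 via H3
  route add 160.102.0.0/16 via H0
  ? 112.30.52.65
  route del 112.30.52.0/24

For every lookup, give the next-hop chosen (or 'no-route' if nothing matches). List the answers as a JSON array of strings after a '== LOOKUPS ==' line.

Trace:
  + 160.102.0.0/18 (H3) depth=18
  - 160.102.0.0/18 clear@18
  + 0.0.0.0/0 (H4) depth=0
  ? 41.126.186.223  path d0:H4  best=H4
  + 112.0.0.0/4 (H4) depth=4
  + 240.51.161.0/25 (H3) depth=25
  + 47.169.20.180/30 (H1) depth=30
  ? 112.0.0.3  path d0:H4→d1:-→d2:-→d3:-→d4:H4  best=H4
  + 160.102.34.143/32 (H2) depth=32
  + 112.30.52.0/24 (H6) depth=24
  ? 160.102.34.143  path d0:H4→d1:-→d2:-→d3:-→d4:-→d5:-→d6:-→d7:-→d8:-→d9:-→d10:-→d11:-→d12:-→d13:-→d14:-→d15:-→d16:-→d17:-→d18:-→d19:-→d20:-→d21:-→d22:-→d23:-→d24:-→d25:-→d26:-→d27:-→d28:-→d29:-→d30:-→d31:-→d32:H2  best=H2
  ? 175.97.102.70  path d0:H4→d1:-→d2:-→d3:-→d4:-  best=H4
  ? 240.51.161.1  path d0:H4→d1:-→d2:-→d3:-→d4:-→d5:-→d6:-→d7:-→d8:-→d9:-→d10:-→d11:-→d12:-→d13:-→d14:-→d15:-→d16:-→d17:-→d18:-→d19:-→d20:-→d21:-→d22:-→d23:-→d24:-→d25:H3  best=H3
  - 47.169.20.180/30 clear@30
  ? 160.102.34.143  path d0:H4→d1:-→d2:-→d3:-→d4:-→d5:-→d6:-→d7:-→d8:-→d9:-→d10:-→d11:-→d12:-→d13:-→d14:-→d15:-→d16:-→d17:-→d18:-→d19:-→d20:-→d21:-→d22:-→d23:-→d24:-→d25:-→d26:-→d27:-→d28:-→d29:-→d30:-→d31:-→d32:H2  best=H2
  + 112.30.0.0/16 (H0) depth=16
  + 0.0.0.0/0 (H4) depth=0
  ? 240.51.161.1  path d0:H4→d1:-→d2:-→d3:-→d4:-→d5:-→d6:-→d7:-→d8:-→d9:-→d10:-→d11:-→d12:-→d13:-→d14:-→d15:-→d16:-→d17:-→d18:-→d19:-→d20:-→d21:-→d22:-→d23:-→d24:-→d25:H3  best=H3
  ? 160.102.34.143  path d0:H4→d1:-→d2:-→d3:-→d4:-→d5:-→d6:-→d7:-→d8:-→d9:-→d10:-→d11:-→d12:-→d13:-→d14:-→d15:-→d16:-→d17:-→d18:-→d19:-→d20:-→d21:-→d22:-→d23:-→d24:-→d25:-→d26:-→d27:-→d28:-→d29:-→d30:-→d31:-→d32:H2  best=H2
  + 160.102.32.0/20 (H4) depth=20
  - 112.0.0.0/4 clear@4
  - 0.0.0.0/0 clear@0
  + 240.51.160.0/20 (H2) depth=20
  + 112.30.52.64/29 (H0) depth=29
  + 0.0.0.0/0 (H5) depth=0
  + 47.169.16.0/20 (H4) depth=20
  + 240.0.0.0/7 (H3) depth=7
  + 160.102.0.0/16 (H0) depth=16
  ? 112.30.52.65  path d0:H5→d1:-→d2:-→d3:-→d4:-→d5:-→d6:-→d7:-→d8:-→d9:-→d10:-→d11:-→d12:-→d13:-→d14:-→d15:-→d16:H0→d17:-→d18:-→d19:-→d20:-→d21:-→d22:-→d23:-→d24:H6→d25:-→d26:-→d27:-→d28:-→d29:H0  best=H0
  - 112.30.52.0/24 clear@24

== LOOKUPS ==
["H4","H4","H2","H4","H3","H2","H3","H2","H0"]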